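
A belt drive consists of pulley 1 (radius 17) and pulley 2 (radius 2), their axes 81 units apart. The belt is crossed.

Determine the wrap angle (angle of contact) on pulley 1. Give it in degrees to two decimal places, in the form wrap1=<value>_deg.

wrap1=207.13_deg

crossed belt: β = asin((r1+r2)/C) = asin(19/81) = 13.5662°
wrap1 = wrap2 = π + 2β = 207.1323°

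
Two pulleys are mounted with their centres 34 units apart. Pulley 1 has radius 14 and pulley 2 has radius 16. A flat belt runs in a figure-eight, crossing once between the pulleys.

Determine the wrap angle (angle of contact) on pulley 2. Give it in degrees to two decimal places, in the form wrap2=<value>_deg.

wrap2=303.86_deg

crossed belt: β = asin((r1+r2)/C) = asin(30/34) = 61.9275°
wrap1 = wrap2 = π + 2β = 303.8550°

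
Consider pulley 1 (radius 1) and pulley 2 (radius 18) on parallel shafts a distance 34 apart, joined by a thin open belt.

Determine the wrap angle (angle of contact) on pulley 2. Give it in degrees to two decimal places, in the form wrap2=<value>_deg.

open belt: β = asin((r2−r1)/C) = asin(17/34) = 30.0000°
wrap1 = π − 2β = 120.0000°
wrap2 = π + 2β = 240.0000°

wrap2=240.00_deg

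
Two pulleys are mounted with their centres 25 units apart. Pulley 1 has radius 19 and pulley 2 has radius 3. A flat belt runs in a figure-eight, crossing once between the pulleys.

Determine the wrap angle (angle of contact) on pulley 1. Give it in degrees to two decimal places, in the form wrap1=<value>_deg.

wrap1=303.28_deg

crossed belt: β = asin((r1+r2)/C) = asin(22/25) = 61.6424°
wrap1 = wrap2 = π + 2β = 303.2847°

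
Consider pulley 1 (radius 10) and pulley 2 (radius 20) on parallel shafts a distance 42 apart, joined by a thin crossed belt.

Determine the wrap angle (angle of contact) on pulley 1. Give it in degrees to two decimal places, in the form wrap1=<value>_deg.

wrap1=271.17_deg

crossed belt: β = asin((r1+r2)/C) = asin(30/42) = 45.5847°
wrap1 = wrap2 = π + 2β = 271.1694°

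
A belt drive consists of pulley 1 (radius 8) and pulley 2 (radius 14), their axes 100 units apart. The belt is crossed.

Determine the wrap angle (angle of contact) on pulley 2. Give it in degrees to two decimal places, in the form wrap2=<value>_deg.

wrap2=205.42_deg

crossed belt: β = asin((r1+r2)/C) = asin(22/100) = 12.7090°
wrap1 = wrap2 = π + 2β = 205.4181°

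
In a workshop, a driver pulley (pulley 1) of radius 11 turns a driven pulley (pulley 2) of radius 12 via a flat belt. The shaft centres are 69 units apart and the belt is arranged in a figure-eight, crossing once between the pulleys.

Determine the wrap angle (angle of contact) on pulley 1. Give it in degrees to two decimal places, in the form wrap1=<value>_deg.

crossed belt: β = asin((r1+r2)/C) = asin(23/69) = 19.4712°
wrap1 = wrap2 = π + 2β = 218.9424°

wrap1=218.94_deg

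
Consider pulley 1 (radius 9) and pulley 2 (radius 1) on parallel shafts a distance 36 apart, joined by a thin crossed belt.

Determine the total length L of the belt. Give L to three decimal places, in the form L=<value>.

crossed belt: β = asin((r1+r2)/C) = asin(10/36) = 16.1276°
wrap1 = wrap2 = π + 2β = 212.2552°
tangent length = C·cosβ = 34.5832
L = (r1+r2)·wrap + 2·C·cosβ = 10·3.7046 + 2·34.5832 = 106.2120

L=106.212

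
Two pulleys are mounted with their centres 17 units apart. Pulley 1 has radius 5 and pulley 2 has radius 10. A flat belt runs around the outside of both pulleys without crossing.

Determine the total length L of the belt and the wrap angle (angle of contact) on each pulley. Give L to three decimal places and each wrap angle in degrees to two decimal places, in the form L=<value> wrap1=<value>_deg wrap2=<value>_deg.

L=82.605 wrap1=145.79_deg wrap2=214.21_deg

open belt: β = asin((r2−r1)/C) = asin(5/17) = 17.1046°
wrap1 = π − 2β = 145.7907°
wrap2 = π + 2β = 214.2093°
tangent length = C·cosβ = 16.2481
L = r1·wrap1 + r2·wrap2 + 2·C·cosβ = 5·2.5445 + 10·3.7387 + 2·16.2481 = 82.6054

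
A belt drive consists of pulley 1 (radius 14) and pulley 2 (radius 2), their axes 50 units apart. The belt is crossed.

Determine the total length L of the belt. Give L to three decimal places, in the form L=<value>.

crossed belt: β = asin((r1+r2)/C) = asin(16/50) = 18.6629°
wrap1 = wrap2 = π + 2β = 217.3258°
tangent length = C·cosβ = 47.3709
L = (r1+r2)·wrap + 2·C·cosβ = 16·3.7931 + 2·47.3709 = 155.4306

L=155.431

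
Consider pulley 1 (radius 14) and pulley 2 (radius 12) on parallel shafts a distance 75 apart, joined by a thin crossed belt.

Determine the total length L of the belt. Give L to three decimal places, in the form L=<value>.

L=240.788

crossed belt: β = asin((r1+r2)/C) = asin(26/75) = 20.2836°
wrap1 = wrap2 = π + 2β = 220.5671°
tangent length = C·cosβ = 70.3491
L = (r1+r2)·wrap + 2·C·cosβ = 26·3.8496 + 2·70.3491 = 240.7885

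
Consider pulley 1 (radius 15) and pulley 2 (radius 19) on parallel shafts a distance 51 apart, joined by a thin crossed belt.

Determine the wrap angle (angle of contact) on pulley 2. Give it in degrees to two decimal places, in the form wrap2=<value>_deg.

wrap2=263.62_deg

crossed belt: β = asin((r1+r2)/C) = asin(34/51) = 41.8103°
wrap1 = wrap2 = π + 2β = 263.6206°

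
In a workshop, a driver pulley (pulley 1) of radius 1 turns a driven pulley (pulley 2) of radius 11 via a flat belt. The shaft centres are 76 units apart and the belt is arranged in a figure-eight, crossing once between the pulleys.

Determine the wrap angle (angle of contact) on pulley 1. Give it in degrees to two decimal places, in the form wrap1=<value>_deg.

wrap1=198.17_deg

crossed belt: β = asin((r1+r2)/C) = asin(12/76) = 9.0847°
wrap1 = wrap2 = π + 2β = 198.1694°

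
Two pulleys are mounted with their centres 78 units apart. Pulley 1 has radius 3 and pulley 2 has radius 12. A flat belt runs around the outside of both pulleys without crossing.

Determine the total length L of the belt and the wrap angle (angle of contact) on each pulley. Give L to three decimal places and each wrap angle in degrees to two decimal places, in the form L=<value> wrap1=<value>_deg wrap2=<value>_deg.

open belt: β = asin((r2−r1)/C) = asin(9/78) = 6.6258°
wrap1 = π − 2β = 166.7484°
wrap2 = π + 2β = 193.2516°
tangent length = C·cosβ = 77.4790
L = r1·wrap1 + r2·wrap2 + 2·C·cosβ = 3·2.9103 + 12·3.3729 + 2·77.4790 = 204.1635

L=204.164 wrap1=166.75_deg wrap2=193.25_deg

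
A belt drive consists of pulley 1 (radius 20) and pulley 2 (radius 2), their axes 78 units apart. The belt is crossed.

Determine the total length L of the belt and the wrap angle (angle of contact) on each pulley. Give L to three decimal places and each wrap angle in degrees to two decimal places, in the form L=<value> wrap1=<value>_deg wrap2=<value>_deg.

crossed belt: β = asin((r1+r2)/C) = asin(22/78) = 16.3827°
wrap1 = wrap2 = π + 2β = 212.7653°
tangent length = C·cosβ = 74.8331
L = (r1+r2)·wrap + 2·C·cosβ = 22·3.7135 + 2·74.8331 = 231.3623

L=231.362 wrap1=212.77_deg wrap2=212.77_deg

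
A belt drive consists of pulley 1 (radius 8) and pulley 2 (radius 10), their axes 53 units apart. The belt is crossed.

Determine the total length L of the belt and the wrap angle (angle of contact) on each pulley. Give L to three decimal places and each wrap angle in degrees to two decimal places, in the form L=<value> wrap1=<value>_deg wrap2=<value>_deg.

crossed belt: β = asin((r1+r2)/C) = asin(18/53) = 19.8539°
wrap1 = wrap2 = π + 2β = 219.7078°
tangent length = C·cosβ = 49.8498
L = (r1+r2)·wrap + 2·C·cosβ = 18·3.8346 + 2·49.8498 = 168.7228

L=168.723 wrap1=219.71_deg wrap2=219.71_deg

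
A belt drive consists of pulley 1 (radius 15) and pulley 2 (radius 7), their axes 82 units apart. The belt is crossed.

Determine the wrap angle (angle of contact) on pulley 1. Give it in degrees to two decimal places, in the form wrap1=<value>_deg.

crossed belt: β = asin((r1+r2)/C) = asin(22/82) = 15.5627°
wrap1 = wrap2 = π + 2β = 211.1254°

wrap1=211.13_deg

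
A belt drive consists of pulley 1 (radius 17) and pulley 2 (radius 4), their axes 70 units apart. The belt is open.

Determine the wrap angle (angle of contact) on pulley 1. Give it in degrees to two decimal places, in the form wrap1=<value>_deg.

open belt: β = asin((r2−r1)/C) = asin(-13/70) = -10.7028°
wrap1 = π − 2β = 201.4056°
wrap2 = π + 2β = 158.5944°

wrap1=201.41_deg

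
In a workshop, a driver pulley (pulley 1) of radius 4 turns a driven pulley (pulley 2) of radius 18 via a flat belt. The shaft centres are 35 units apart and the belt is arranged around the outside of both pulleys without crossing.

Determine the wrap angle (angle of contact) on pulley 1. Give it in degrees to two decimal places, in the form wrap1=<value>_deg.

open belt: β = asin((r2−r1)/C) = asin(14/35) = 23.5782°
wrap1 = π − 2β = 132.8436°
wrap2 = π + 2β = 227.1564°

wrap1=132.84_deg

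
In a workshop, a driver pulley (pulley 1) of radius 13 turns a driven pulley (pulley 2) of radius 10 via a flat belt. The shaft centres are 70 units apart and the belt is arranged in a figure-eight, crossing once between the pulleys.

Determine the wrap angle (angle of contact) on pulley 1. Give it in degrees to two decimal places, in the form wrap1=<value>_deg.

crossed belt: β = asin((r1+r2)/C) = asin(23/70) = 19.1821°
wrap1 = wrap2 = π + 2β = 218.3642°

wrap1=218.36_deg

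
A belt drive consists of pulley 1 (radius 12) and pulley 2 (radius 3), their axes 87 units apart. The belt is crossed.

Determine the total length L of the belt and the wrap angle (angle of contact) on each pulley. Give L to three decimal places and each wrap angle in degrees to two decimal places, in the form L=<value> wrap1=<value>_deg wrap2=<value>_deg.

L=223.717 wrap1=199.86_deg wrap2=199.86_deg

crossed belt: β = asin((r1+r2)/C) = asin(15/87) = 9.9282°
wrap1 = wrap2 = π + 2β = 199.8564°
tangent length = C·cosβ = 85.6971
L = (r1+r2)·wrap + 2·C·cosβ = 15·3.4882 + 2·85.6971 = 223.7166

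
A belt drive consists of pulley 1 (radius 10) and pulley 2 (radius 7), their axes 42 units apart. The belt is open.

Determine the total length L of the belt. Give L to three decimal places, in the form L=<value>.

L=137.621

open belt: β = asin((r2−r1)/C) = asin(-3/42) = -4.0960°
wrap1 = π − 2β = 188.1921°
wrap2 = π + 2β = 171.8079°
tangent length = C·cosβ = 41.8927
L = r1·wrap1 + r2·wrap2 + 2·C·cosβ = 10·3.2846 + 7·2.9986 + 2·41.8927 = 137.6215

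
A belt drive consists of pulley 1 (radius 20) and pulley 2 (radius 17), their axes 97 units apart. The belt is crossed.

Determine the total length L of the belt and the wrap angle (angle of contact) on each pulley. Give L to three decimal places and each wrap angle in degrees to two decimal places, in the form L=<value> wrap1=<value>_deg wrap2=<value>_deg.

crossed belt: β = asin((r1+r2)/C) = asin(37/97) = 22.4231°
wrap1 = wrap2 = π + 2β = 224.8462°
tangent length = C·cosβ = 89.6660
L = (r1+r2)·wrap + 2·C·cosβ = 37·3.9243 + 2·89.6660 = 324.5315

L=324.531 wrap1=224.85_deg wrap2=224.85_deg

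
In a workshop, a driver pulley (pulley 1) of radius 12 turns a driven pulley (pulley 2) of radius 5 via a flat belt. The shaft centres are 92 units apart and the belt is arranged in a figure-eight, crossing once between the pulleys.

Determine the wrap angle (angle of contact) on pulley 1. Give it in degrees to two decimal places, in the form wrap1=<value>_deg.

crossed belt: β = asin((r1+r2)/C) = asin(17/92) = 10.6485°
wrap1 = wrap2 = π + 2β = 201.2969°

wrap1=201.30_deg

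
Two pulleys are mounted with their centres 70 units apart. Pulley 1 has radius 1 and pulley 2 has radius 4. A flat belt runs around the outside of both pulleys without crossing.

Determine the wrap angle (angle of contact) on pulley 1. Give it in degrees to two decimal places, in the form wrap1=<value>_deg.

wrap1=175.09_deg

open belt: β = asin((r2−r1)/C) = asin(3/70) = 2.4563°
wrap1 = π − 2β = 175.0874°
wrap2 = π + 2β = 184.9126°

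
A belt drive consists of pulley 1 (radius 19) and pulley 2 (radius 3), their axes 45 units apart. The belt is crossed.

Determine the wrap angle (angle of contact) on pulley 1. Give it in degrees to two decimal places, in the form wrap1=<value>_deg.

wrap1=238.54_deg

crossed belt: β = asin((r1+r2)/C) = asin(22/45) = 29.2676°
wrap1 = wrap2 = π + 2β = 238.5352°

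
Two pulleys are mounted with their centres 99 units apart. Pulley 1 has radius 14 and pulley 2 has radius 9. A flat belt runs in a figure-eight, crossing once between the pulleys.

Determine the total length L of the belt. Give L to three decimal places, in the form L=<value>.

L=275.624

crossed belt: β = asin((r1+r2)/C) = asin(23/99) = 13.4339°
wrap1 = wrap2 = π + 2β = 206.8678°
tangent length = C·cosβ = 96.2912
L = (r1+r2)·wrap + 2·C·cosβ = 23·3.6105 + 2·96.2912 = 275.6245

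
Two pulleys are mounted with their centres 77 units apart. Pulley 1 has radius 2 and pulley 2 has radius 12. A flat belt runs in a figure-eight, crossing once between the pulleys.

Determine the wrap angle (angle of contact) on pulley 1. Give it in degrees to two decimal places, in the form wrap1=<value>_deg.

wrap1=200.95_deg

crossed belt: β = asin((r1+r2)/C) = asin(14/77) = 10.4757°
wrap1 = wrap2 = π + 2β = 200.9514°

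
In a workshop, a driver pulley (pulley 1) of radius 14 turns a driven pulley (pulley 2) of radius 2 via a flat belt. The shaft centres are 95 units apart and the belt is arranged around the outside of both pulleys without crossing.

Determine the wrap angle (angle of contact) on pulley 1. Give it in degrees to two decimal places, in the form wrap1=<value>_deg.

open belt: β = asin((r2−r1)/C) = asin(-12/95) = -7.2567°
wrap1 = π − 2β = 194.5135°
wrap2 = π + 2β = 165.4865°

wrap1=194.51_deg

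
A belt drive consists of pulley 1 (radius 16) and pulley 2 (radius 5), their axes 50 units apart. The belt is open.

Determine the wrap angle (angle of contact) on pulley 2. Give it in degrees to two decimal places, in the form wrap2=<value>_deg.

open belt: β = asin((r2−r1)/C) = asin(-11/50) = -12.7090°
wrap1 = π − 2β = 205.4181°
wrap2 = π + 2β = 154.5819°

wrap2=154.58_deg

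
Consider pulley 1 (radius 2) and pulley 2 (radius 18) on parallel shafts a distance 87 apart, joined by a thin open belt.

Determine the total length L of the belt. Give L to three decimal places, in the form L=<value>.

L=239.783

open belt: β = asin((r2−r1)/C) = asin(16/87) = 10.5975°
wrap1 = π − 2β = 158.8050°
wrap2 = π + 2β = 201.1950°
tangent length = C·cosβ = 85.5161
L = r1·wrap1 + r2·wrap2 + 2·C·cosβ = 2·2.7717 + 18·3.5115 + 2·85.5161 = 239.7828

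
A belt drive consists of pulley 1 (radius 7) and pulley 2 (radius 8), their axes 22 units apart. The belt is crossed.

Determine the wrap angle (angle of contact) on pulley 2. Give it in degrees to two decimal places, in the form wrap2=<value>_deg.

wrap2=265.97_deg

crossed belt: β = asin((r1+r2)/C) = asin(15/22) = 42.9859°
wrap1 = wrap2 = π + 2β = 265.9718°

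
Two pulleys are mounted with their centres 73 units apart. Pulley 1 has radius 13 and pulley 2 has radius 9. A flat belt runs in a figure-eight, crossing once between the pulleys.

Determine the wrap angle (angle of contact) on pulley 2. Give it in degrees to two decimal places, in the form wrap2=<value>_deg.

wrap2=215.08_deg

crossed belt: β = asin((r1+r2)/C) = asin(22/73) = 17.5399°
wrap1 = wrap2 = π + 2β = 215.0798°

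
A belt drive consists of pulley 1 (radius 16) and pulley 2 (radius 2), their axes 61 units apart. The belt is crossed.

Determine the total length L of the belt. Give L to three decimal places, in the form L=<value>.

crossed belt: β = asin((r1+r2)/C) = asin(18/61) = 17.1625°
wrap1 = wrap2 = π + 2β = 214.3249°
tangent length = C·cosβ = 58.2838
L = (r1+r2)·wrap + 2·C·cosβ = 18·3.7407 + 2·58.2838 = 183.8997

L=183.900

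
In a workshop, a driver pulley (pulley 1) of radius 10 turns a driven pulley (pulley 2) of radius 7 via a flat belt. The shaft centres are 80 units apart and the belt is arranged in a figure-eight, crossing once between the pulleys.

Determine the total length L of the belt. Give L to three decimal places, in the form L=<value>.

crossed belt: β = asin((r1+r2)/C) = asin(17/80) = 12.2689°
wrap1 = wrap2 = π + 2β = 204.5378°
tangent length = C·cosβ = 78.1729
L = (r1+r2)·wrap + 2·C·cosβ = 17·3.5699 + 2·78.1729 = 217.0334

L=217.033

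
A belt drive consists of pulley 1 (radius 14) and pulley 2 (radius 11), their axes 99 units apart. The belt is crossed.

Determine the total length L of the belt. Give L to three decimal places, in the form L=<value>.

crossed belt: β = asin((r1+r2)/C) = asin(25/99) = 14.6270°
wrap1 = wrap2 = π + 2β = 209.2540°
tangent length = C·cosβ = 95.7914
L = (r1+r2)·wrap + 2·C·cosβ = 25·3.6522 + 2·95.7914 = 282.8872

L=282.887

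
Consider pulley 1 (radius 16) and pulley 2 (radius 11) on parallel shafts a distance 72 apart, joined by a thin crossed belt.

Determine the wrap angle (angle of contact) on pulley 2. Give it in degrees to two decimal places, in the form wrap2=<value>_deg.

crossed belt: β = asin((r1+r2)/C) = asin(27/72) = 22.0243°
wrap1 = wrap2 = π + 2β = 224.0486°

wrap2=224.05_deg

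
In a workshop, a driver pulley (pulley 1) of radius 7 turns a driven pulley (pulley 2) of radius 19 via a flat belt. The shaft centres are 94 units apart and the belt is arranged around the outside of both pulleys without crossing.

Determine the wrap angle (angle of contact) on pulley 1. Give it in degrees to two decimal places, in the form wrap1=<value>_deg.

open belt: β = asin((r2−r1)/C) = asin(12/94) = 7.3344°
wrap1 = π − 2β = 165.3313°
wrap2 = π + 2β = 194.6687°

wrap1=165.33_deg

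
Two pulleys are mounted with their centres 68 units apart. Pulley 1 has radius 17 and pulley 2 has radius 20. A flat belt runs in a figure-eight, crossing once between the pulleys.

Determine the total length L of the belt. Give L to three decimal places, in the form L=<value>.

crossed belt: β = asin((r1+r2)/C) = asin(37/68) = 32.9644°
wrap1 = wrap2 = π + 2β = 245.9288°
tangent length = C·cosβ = 57.0526
L = (r1+r2)·wrap + 2·C·cosβ = 37·4.2923 + 2·57.0526 = 272.9191

L=272.919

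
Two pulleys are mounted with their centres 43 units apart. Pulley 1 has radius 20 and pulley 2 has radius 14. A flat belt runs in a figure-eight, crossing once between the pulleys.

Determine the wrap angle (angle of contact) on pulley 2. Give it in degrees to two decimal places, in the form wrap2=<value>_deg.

wrap2=284.50_deg

crossed belt: β = asin((r1+r2)/C) = asin(34/43) = 52.2508°
wrap1 = wrap2 = π + 2β = 284.5015°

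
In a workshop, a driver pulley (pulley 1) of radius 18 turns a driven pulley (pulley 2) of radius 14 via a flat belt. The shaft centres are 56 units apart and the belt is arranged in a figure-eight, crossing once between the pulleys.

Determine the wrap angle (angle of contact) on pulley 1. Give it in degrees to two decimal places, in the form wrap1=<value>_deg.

wrap1=249.70_deg

crossed belt: β = asin((r1+r2)/C) = asin(32/56) = 34.8499°
wrap1 = wrap2 = π + 2β = 249.6998°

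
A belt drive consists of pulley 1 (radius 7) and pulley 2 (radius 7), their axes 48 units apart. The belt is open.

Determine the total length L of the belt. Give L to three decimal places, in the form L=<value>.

L=139.982

open belt: β = asin((r2−r1)/C) = asin(0/48) = 0.0000°
wrap1 = π − 2β = 180.0000°
wrap2 = π + 2β = 180.0000°
tangent length = C·cosβ = 48.0000
L = r1·wrap1 + r2·wrap2 + 2·C·cosβ = 7·3.1416 + 7·3.1416 + 2·48.0000 = 139.9823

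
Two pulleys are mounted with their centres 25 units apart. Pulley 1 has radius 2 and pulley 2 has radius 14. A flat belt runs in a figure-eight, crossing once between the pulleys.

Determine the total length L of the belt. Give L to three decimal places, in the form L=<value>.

crossed belt: β = asin((r1+r2)/C) = asin(16/25) = 39.7918°
wrap1 = wrap2 = π + 2β = 259.5836°
tangent length = C·cosβ = 19.2094
L = (r1+r2)·wrap + 2·C·cosβ = 16·4.5306 + 2·19.2094 = 110.9082

L=110.908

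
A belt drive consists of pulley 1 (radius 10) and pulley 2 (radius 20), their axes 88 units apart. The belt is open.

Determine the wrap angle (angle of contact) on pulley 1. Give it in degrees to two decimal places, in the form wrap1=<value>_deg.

wrap1=166.95_deg

open belt: β = asin((r2−r1)/C) = asin(10/88) = 6.5250°
wrap1 = π − 2β = 166.9500°
wrap2 = π + 2β = 193.0500°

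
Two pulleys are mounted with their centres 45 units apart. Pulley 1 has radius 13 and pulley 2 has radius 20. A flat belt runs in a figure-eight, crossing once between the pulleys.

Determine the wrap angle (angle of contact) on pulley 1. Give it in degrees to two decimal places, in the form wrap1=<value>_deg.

wrap1=274.33_deg

crossed belt: β = asin((r1+r2)/C) = asin(33/45) = 47.1666°
wrap1 = wrap2 = π + 2β = 274.3331°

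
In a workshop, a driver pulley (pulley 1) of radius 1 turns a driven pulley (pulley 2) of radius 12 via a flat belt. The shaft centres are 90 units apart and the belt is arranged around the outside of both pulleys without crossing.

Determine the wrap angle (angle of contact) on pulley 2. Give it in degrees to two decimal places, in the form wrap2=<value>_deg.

open belt: β = asin((r2−r1)/C) = asin(11/90) = 7.0204°
wrap1 = π − 2β = 165.9593°
wrap2 = π + 2β = 194.0407°

wrap2=194.04_deg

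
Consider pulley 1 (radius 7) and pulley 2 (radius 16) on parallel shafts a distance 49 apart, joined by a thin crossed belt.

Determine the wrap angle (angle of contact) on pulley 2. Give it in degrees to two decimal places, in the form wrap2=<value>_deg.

wrap2=235.99_deg

crossed belt: β = asin((r1+r2)/C) = asin(23/49) = 27.9946°
wrap1 = wrap2 = π + 2β = 235.9891°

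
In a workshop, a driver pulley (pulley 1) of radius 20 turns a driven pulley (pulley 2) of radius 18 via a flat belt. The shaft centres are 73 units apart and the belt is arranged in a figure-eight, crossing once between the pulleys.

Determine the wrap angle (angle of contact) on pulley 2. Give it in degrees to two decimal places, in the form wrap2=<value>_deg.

crossed belt: β = asin((r1+r2)/C) = asin(38/73) = 31.3690°
wrap1 = wrap2 = π + 2β = 242.7380°

wrap2=242.74_deg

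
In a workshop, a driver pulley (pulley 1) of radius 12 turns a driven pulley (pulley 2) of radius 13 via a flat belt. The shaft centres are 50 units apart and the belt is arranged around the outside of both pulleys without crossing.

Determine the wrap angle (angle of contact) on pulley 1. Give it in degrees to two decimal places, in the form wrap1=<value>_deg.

wrap1=177.71_deg

open belt: β = asin((r2−r1)/C) = asin(1/50) = 1.1460°
wrap1 = π − 2β = 177.7080°
wrap2 = π + 2β = 182.2920°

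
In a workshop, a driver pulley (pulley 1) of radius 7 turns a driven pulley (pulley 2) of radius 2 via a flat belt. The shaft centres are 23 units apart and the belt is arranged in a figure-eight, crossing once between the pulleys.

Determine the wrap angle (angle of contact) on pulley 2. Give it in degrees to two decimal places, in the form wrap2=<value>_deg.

wrap2=226.07_deg

crossed belt: β = asin((r1+r2)/C) = asin(9/23) = 23.0357°
wrap1 = wrap2 = π + 2β = 226.0714°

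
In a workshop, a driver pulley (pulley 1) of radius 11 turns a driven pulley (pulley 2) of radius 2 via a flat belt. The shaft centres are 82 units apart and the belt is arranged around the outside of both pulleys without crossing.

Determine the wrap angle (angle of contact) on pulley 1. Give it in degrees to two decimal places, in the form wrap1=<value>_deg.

open belt: β = asin((r2−r1)/C) = asin(-9/82) = -6.3013°
wrap1 = π − 2β = 192.6025°
wrap2 = π + 2β = 167.3975°

wrap1=192.60_deg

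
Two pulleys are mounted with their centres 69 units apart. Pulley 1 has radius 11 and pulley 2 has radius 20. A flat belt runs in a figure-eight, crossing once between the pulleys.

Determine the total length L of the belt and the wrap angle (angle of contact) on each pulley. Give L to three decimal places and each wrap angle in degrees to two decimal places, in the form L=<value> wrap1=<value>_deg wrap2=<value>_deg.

L=249.567 wrap1=233.39_deg wrap2=233.39_deg

crossed belt: β = asin((r1+r2)/C) = asin(31/69) = 26.6972°
wrap1 = wrap2 = π + 2β = 233.3944°
tangent length = C·cosβ = 61.6441
L = (r1+r2)·wrap + 2·C·cosβ = 31·4.0735 + 2·61.6441 = 249.5668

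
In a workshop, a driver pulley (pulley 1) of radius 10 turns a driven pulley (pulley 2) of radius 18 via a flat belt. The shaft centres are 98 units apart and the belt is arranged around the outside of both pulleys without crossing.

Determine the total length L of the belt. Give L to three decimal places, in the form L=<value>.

L=284.618

open belt: β = asin((r2−r1)/C) = asin(8/98) = 4.6824°
wrap1 = π − 2β = 170.6352°
wrap2 = π + 2β = 189.3648°
tangent length = C·cosβ = 97.6729
L = r1·wrap1 + r2·wrap2 + 2·C·cosβ = 10·2.9781 + 18·3.3050 + 2·97.6729 = 284.6180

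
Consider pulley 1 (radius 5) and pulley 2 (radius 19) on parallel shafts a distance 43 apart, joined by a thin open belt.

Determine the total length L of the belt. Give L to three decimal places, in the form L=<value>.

L=165.998

open belt: β = asin((r2−r1)/C) = asin(14/43) = 19.0008°
wrap1 = π − 2β = 141.9984°
wrap2 = π + 2β = 218.0016°
tangent length = C·cosβ = 40.6571
L = r1·wrap1 + r2·wrap2 + 2·C·cosβ = 5·2.4783 + 19·3.8048 + 2·40.6571 = 165.9980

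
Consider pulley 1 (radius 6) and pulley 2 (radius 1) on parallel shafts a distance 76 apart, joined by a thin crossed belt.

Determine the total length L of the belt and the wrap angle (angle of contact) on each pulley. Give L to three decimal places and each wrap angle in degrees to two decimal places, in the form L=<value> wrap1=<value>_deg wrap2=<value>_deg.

L=174.636 wrap1=190.57_deg wrap2=190.57_deg

crossed belt: β = asin((r1+r2)/C) = asin(7/76) = 5.2847°
wrap1 = wrap2 = π + 2β = 190.5695°
tangent length = C·cosβ = 75.6769
L = (r1+r2)·wrap + 2·C·cosβ = 7·3.3261 + 2·75.6769 = 174.6363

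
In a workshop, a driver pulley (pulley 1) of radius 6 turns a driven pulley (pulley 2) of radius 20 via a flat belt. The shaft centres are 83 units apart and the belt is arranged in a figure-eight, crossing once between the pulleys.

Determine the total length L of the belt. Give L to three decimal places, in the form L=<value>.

crossed belt: β = asin((r1+r2)/C) = asin(26/83) = 18.2554°
wrap1 = wrap2 = π + 2β = 216.5108°
tangent length = C·cosβ = 78.8226
L = (r1+r2)·wrap + 2·C·cosβ = 26·3.7788 + 2·78.8226 = 255.8946

L=255.895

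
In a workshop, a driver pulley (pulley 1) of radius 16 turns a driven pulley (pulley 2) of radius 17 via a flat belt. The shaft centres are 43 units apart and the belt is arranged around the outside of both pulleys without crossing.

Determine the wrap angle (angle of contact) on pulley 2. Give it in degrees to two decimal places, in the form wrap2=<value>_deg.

open belt: β = asin((r2−r1)/C) = asin(1/43) = 1.3326°
wrap1 = π − 2β = 177.3348°
wrap2 = π + 2β = 182.6652°

wrap2=182.67_deg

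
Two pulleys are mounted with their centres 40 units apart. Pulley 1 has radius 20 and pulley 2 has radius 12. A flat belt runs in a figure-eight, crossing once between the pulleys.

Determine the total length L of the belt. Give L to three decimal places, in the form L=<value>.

crossed belt: β = asin((r1+r2)/C) = asin(32/40) = 53.1301°
wrap1 = wrap2 = π + 2β = 286.2602°
tangent length = C·cosβ = 24.0000
L = (r1+r2)·wrap + 2·C·cosβ = 32·4.9962 + 2·24.0000 = 207.8779

L=207.878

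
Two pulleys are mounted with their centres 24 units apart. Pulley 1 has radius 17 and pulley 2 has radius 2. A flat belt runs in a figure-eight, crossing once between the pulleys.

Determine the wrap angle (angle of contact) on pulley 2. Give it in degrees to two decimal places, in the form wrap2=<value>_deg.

wrap2=284.68_deg

crossed belt: β = asin((r1+r2)/C) = asin(19/24) = 52.3415°
wrap1 = wrap2 = π + 2β = 284.6831°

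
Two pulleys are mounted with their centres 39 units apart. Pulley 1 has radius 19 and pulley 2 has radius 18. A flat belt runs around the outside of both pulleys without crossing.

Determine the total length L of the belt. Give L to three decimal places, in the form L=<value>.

open belt: β = asin((r2−r1)/C) = asin(-1/39) = -1.4693°
wrap1 = π − 2β = 182.9386°
wrap2 = π + 2β = 177.0614°
tangent length = C·cosβ = 38.9872
L = r1·wrap1 + r2·wrap2 + 2·C·cosβ = 19·3.1929 + 18·3.0903 + 2·38.9872 = 194.2646

L=194.265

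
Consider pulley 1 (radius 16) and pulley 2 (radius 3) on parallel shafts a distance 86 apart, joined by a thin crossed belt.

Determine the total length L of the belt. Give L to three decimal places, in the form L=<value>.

L=235.905

crossed belt: β = asin((r1+r2)/C) = asin(19/86) = 12.7637°
wrap1 = wrap2 = π + 2β = 205.5274°
tangent length = C·cosβ = 83.8749
L = (r1+r2)·wrap + 2·C·cosβ = 19·3.5871 + 2·83.8749 = 235.9053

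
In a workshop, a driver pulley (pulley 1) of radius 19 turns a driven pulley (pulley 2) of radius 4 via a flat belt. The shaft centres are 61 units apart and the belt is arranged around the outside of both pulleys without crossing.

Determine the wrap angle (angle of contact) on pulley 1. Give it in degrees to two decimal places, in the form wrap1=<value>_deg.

wrap1=208.47_deg

open belt: β = asin((r2−r1)/C) = asin(-15/61) = -14.2351°
wrap1 = π − 2β = 208.4702°
wrap2 = π + 2β = 151.5298°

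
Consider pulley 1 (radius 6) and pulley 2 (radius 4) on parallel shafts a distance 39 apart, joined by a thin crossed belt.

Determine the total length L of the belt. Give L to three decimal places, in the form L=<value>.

L=111.994

crossed belt: β = asin((r1+r2)/C) = asin(10/39) = 14.8572°
wrap1 = wrap2 = π + 2β = 209.7143°
tangent length = C·cosβ = 37.6962
L = (r1+r2)·wrap + 2·C·cosβ = 10·3.6602 + 2·37.6962 = 111.9944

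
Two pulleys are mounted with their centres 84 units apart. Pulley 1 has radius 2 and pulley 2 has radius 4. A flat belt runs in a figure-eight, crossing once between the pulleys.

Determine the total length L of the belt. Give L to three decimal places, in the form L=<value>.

L=187.278

crossed belt: β = asin((r1+r2)/C) = asin(6/84) = 4.0960°
wrap1 = wrap2 = π + 2β = 188.1921°
tangent length = C·cosβ = 83.7854
L = (r1+r2)·wrap + 2·C·cosβ = 6·3.2846 + 2·83.7854 = 187.2783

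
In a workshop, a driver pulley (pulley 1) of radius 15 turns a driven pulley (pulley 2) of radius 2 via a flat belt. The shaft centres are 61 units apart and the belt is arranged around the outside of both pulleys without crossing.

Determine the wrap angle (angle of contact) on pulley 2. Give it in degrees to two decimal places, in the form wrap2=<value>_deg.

open belt: β = asin((r2−r1)/C) = asin(-13/61) = -12.3049°
wrap1 = π − 2β = 204.6099°
wrap2 = π + 2β = 155.3901°

wrap2=155.39_deg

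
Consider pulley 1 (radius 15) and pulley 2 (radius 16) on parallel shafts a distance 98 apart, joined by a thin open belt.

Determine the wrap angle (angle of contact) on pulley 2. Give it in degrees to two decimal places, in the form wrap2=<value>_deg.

open belt: β = asin((r2−r1)/C) = asin(1/98) = 0.5847°
wrap1 = π − 2β = 178.8307°
wrap2 = π + 2β = 181.1693°

wrap2=181.17_deg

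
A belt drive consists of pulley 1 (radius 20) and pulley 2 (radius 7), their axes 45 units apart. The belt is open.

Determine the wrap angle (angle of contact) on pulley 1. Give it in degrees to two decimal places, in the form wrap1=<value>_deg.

wrap1=213.58_deg

open belt: β = asin((r2−r1)/C) = asin(-13/45) = -16.7914°
wrap1 = π − 2β = 213.5829°
wrap2 = π + 2β = 146.4171°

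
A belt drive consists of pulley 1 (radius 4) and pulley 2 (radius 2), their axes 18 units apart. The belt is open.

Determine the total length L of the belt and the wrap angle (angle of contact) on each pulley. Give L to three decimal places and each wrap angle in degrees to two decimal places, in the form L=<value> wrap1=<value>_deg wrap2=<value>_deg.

open belt: β = asin((r2−r1)/C) = asin(-2/18) = -6.3794°
wrap1 = π − 2β = 192.7587°
wrap2 = π + 2β = 167.2413°
tangent length = C·cosβ = 17.8885
L = r1·wrap1 + r2·wrap2 + 2·C·cosβ = 4·3.3643 + 2·2.9189 + 2·17.8885 = 55.0720

L=55.072 wrap1=192.76_deg wrap2=167.24_deg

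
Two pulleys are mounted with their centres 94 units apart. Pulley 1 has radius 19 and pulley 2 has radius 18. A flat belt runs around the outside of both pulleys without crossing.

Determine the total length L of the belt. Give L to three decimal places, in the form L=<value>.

open belt: β = asin((r2−r1)/C) = asin(-1/94) = -0.6095°
wrap1 = π − 2β = 181.2191°
wrap2 = π + 2β = 178.7809°
tangent length = C·cosβ = 93.9947
L = r1·wrap1 + r2·wrap2 + 2·C·cosβ = 19·3.1629 + 18·3.1203 + 2·93.9947 = 304.2496

L=304.250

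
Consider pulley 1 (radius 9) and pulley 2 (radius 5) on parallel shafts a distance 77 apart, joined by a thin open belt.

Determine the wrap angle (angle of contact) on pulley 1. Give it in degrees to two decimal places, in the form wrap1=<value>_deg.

wrap1=185.96_deg

open belt: β = asin((r2−r1)/C) = asin(-4/77) = -2.9777°
wrap1 = π − 2β = 185.9555°
wrap2 = π + 2β = 174.0445°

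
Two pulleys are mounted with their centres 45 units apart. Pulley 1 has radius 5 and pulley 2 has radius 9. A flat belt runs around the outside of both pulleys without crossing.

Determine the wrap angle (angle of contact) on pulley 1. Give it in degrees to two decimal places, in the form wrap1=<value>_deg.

open belt: β = asin((r2−r1)/C) = asin(4/45) = 5.0997°
wrap1 = π − 2β = 169.8006°
wrap2 = π + 2β = 190.1994°

wrap1=169.80_deg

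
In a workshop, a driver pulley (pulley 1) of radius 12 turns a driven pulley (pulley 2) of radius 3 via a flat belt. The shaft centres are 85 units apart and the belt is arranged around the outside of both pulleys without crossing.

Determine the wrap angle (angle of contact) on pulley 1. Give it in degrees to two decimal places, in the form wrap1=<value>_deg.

open belt: β = asin((r2−r1)/C) = asin(-9/85) = -6.0780°
wrap1 = π − 2β = 192.1560°
wrap2 = π + 2β = 167.8440°

wrap1=192.16_deg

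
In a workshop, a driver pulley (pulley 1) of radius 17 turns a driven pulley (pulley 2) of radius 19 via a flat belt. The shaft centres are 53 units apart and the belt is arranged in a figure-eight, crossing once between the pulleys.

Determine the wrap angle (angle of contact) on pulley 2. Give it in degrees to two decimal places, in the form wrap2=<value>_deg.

crossed belt: β = asin((r1+r2)/C) = asin(36/53) = 42.7847°
wrap1 = wrap2 = π + 2β = 265.5694°

wrap2=265.57_deg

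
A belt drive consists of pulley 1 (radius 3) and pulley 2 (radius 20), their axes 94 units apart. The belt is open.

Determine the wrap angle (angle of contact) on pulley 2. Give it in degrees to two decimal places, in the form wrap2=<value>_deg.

open belt: β = asin((r2−r1)/C) = asin(17/94) = 10.4193°
wrap1 = π − 2β = 159.1613°
wrap2 = π + 2β = 200.8387°

wrap2=200.84_deg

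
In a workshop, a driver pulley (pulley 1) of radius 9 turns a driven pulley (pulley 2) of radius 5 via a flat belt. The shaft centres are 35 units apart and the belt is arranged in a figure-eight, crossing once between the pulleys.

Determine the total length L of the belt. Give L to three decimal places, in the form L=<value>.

crossed belt: β = asin((r1+r2)/C) = asin(14/35) = 23.5782°
wrap1 = wrap2 = π + 2β = 227.1564°
tangent length = C·cosβ = 32.0780
L = (r1+r2)·wrap + 2·C·cosβ = 14·3.9646 + 2·32.0780 = 119.6608

L=119.661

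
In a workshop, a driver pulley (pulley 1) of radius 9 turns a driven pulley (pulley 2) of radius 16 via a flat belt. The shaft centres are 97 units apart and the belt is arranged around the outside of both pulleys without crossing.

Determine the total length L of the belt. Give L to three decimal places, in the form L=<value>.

L=273.045

open belt: β = asin((r2−r1)/C) = asin(7/97) = 4.1383°
wrap1 = π − 2β = 171.7233°
wrap2 = π + 2β = 188.2767°
tangent length = C·cosβ = 96.7471
L = r1·wrap1 + r2·wrap2 + 2·C·cosβ = 9·2.9971 + 16·3.2860 + 2·96.7471 = 273.0452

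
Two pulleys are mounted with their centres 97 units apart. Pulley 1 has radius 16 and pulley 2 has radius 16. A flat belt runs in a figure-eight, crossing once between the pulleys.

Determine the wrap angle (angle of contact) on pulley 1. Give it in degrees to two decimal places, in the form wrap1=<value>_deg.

crossed belt: β = asin((r1+r2)/C) = asin(32/97) = 19.2625°
wrap1 = wrap2 = π + 2β = 218.5250°

wrap1=218.53_deg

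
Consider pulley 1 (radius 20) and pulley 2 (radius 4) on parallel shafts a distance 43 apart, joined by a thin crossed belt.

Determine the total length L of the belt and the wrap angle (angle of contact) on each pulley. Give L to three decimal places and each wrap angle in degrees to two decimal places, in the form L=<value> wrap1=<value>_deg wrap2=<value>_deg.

L=175.179 wrap1=247.85_deg wrap2=247.85_deg

crossed belt: β = asin((r1+r2)/C) = asin(24/43) = 33.9272°
wrap1 = wrap2 = π + 2β = 247.8545°
tangent length = C·cosβ = 35.6791
L = (r1+r2)·wrap + 2·C·cosβ = 24·4.3259 + 2·35.6791 = 175.1793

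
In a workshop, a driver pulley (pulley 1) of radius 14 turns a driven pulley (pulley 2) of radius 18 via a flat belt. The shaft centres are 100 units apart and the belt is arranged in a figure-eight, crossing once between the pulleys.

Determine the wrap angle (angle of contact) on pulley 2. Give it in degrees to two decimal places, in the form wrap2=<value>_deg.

wrap2=217.33_deg

crossed belt: β = asin((r1+r2)/C) = asin(32/100) = 18.6629°
wrap1 = wrap2 = π + 2β = 217.3258°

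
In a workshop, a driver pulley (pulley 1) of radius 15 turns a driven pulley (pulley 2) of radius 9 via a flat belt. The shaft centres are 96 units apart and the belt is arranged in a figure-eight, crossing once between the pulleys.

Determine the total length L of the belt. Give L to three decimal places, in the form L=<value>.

L=273.430

crossed belt: β = asin((r1+r2)/C) = asin(24/96) = 14.4775°
wrap1 = wrap2 = π + 2β = 208.9550°
tangent length = C·cosβ = 92.9516
L = (r1+r2)·wrap + 2·C·cosβ = 24·3.6470 + 2·92.9516 = 273.4301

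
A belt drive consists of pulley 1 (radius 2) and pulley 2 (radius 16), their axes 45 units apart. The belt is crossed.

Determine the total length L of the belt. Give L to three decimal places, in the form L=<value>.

L=153.850

crossed belt: β = asin((r1+r2)/C) = asin(18/45) = 23.5782°
wrap1 = wrap2 = π + 2β = 227.1564°
tangent length = C·cosβ = 41.2432
L = (r1+r2)·wrap + 2·C·cosβ = 18·3.9646 + 2·41.2432 = 153.8496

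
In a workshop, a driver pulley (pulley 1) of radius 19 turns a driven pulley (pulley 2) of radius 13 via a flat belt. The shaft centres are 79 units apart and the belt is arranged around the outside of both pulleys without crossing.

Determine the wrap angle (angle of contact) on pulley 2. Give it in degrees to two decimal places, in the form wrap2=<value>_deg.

wrap2=171.29_deg

open belt: β = asin((r2−r1)/C) = asin(-6/79) = -4.3558°
wrap1 = π − 2β = 188.7115°
wrap2 = π + 2β = 171.2885°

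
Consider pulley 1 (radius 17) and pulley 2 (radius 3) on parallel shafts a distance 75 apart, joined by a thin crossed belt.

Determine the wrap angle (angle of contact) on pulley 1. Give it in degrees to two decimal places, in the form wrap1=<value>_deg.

crossed belt: β = asin((r1+r2)/C) = asin(20/75) = 15.4660°
wrap1 = wrap2 = π + 2β = 210.9320°

wrap1=210.93_deg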